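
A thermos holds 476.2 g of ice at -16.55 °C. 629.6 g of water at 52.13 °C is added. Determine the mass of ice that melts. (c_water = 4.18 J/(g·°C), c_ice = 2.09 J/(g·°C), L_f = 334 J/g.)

m_melted ≈ 361 g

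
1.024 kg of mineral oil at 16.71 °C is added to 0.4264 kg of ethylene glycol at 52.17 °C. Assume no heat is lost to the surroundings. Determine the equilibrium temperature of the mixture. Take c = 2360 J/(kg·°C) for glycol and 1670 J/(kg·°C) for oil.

T_f ≈ 29.8 °C

With ΣQ=0 the equilibrium temperature is the m·c-weighted mean:
T_f = (1006.3*52.17 + 1710.1*16.71) / (1006.3 + 1710.1)
    = 81074 / 2716.4 ≈ 29.85 °C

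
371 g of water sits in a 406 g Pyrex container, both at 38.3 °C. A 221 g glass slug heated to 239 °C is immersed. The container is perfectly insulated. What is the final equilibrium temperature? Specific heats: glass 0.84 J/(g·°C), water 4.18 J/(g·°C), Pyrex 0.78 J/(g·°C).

T_f ≈ 56.4 °C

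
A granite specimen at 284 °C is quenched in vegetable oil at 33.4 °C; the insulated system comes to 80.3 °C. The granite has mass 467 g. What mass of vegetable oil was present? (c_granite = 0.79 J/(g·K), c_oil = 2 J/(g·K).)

|Q_granite| = |Q_oil|:
467×0.79×(284 − 80.3) = m×2×(80.3 − 33.4)
93.8 m = 75151  ⇒  m ≈ 801.2 g

m ≈ 801 g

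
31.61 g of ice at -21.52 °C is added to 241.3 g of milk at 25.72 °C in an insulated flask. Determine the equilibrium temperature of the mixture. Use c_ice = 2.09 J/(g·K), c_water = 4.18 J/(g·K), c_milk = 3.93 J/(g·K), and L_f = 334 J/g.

T_f ≈ 11.5 °C

Energy conservation, ΣQ = 0:
ice -21.52→0 °C: 31.61×2.09×21.52 = 1421.7
  melt ice: 31.61×334 = 10558
  warm the meltwater: 132.13 T
  milk: 948.31(T − 25.72)
1080.4 T = 24391 − 11979 = 12411
T ≈ 11.49 °C — above 0 °C, consistent with complete melting.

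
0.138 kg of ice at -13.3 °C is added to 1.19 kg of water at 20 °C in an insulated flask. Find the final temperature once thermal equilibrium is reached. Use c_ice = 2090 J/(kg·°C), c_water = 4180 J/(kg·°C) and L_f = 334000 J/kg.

T_f ≈ 8.9 °C

Sum of m c ΔT and latent-heat terms is zero:
ice -13.3→0 °C: 0.138·2090·13.3 = 3836; melt ice: 0.138·334000 = 46092; warm the meltwater: 576.84 T; water: 4974.2(T − 20)
5551 T = 99484 − 49928 = 49556
T ≈ 8.93 °C (positive, so assuming full melt was valid).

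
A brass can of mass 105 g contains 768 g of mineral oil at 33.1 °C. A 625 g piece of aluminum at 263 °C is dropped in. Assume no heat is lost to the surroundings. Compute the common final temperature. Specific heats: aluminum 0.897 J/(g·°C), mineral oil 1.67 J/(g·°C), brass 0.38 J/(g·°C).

T_f ≈ 101.5 °C

Heat gained plus heat lost sum to zero:
625×0.897×(T − 263) + 768×1.67×(T − 33.1) + 105×0.38×(T − 33.1) = 0
560.62(T − 263) + 1282.6(T − 33.1) + 39.9(T − 33.1) = 0
(560.62 + 1282.6 + 39.9) T = 560.62×263 + 1282.6×33.1 + 39.9×33.1
T ≈ 101.54 °C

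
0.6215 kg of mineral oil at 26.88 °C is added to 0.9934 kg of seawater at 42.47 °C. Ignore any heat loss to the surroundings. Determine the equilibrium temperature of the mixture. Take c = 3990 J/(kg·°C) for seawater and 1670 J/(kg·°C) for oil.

T_f ≈ 39.2 °C

Net heat exchanged in the isolated system is zero:
0.9934*3990*(T − 42.47) + 0.6215*1670*(T − 26.88) = 0
3963.7(T − 42.47) + 1037.9(T − 26.88) = 0
(3963.7 + 1037.9) T = 3963.7*42.47 + 1037.9*26.88
T = 196236/5001.6 ≈ 39.23 °C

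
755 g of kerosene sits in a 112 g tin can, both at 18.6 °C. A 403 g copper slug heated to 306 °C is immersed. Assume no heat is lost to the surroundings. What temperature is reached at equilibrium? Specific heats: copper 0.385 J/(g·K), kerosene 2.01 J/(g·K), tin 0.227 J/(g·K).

T_f ≈ 44.9 °C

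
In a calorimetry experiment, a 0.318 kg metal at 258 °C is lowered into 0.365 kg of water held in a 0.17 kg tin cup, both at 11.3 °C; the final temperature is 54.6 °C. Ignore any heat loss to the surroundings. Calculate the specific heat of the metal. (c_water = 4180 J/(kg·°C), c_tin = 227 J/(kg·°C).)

Let T be the final temperature. ΣQ_i = 0:
0.318×c×(54.6 − 258) + 0.365×4180×(54.6 − 11.3) + 0.17×227×(54.6 − 11.3) = 0
-64.68 c = -67734
c = -67734/-64.68 ≈ 1047 J/(kg·°C)

c ≈ 1050 J/(kg·°C)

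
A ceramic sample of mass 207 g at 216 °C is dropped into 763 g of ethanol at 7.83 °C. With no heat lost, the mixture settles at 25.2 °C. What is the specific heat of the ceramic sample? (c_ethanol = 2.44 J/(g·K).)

Heat lost by the ceramic sample = heat gained by the ethanol:
207×c×(216 − 25.2) = 763×2.44×(25.2 − 7.83)
39496 c = 32338  ⇒  c ≈ 0.8188 J/(g·K)

c ≈ 0.819 J/(g·K)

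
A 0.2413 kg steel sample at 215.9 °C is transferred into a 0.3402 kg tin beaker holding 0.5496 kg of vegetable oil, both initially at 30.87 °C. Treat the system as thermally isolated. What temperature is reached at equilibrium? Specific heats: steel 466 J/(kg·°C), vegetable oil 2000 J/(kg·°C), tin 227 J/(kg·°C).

T_f is the heat-capacity-weighted average of the initial temperatures:
T_f = (112.45×215.9 + 1099.2×30.87 + 77.23×30.87) / (112.45 + 1099.2 + 77.23)
    = 60593 / 1288.9 ≈ 47.01 °C

T_f ≈ 47.0 °C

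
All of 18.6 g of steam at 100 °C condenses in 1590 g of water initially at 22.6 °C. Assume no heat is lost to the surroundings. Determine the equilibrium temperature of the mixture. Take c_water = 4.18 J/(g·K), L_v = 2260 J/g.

T_f ≈ 29.7 °C

Energy balance with sensible and latent terms:
condense steam: −18.6×2260 = −42036; condensed water 100 °C→T: 77.75(T − 100); original water: 6646.2(T − 22.6)
6723.9 T = 42036 + 7774.8 + 150204 = 200015
T ≈ 29.75 °C (< 100 °C, so full condensation is consistent).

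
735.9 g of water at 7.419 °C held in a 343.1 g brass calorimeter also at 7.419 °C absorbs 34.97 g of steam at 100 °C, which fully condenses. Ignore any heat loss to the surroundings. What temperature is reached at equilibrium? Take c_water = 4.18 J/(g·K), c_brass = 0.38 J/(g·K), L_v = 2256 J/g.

Conservation of energy gives ΣQ = 0:
steam→water at 100 °C releases m L_v = 34.97×2256 = 78892
  condensed water 100 °C→T: 146.17(T − 100)
  original water: 3076.1(T − 7.419)
  brass cup: 343.1×0.38×(T − 7.419) = 130.38(T − 7.419)
3352.6 T = 78892 + 14617 + 23789 = 117298
T ≈ 34.99 °C (< 100 °C, so full condensation is consistent).

T_f ≈ 35.0 °C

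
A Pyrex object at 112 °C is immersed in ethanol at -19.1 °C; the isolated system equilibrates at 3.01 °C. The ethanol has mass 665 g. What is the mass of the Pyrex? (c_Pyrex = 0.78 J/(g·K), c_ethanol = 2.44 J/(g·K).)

m ≈ 422 g

Heat gained plus heat lost sum to zero:
m·0.78·(3.01 − 112) + 665·2.44·(3.01 − (-19.1)) = 0
-85.01 m = -35876
m = -35876/-85.01 ≈ 422 g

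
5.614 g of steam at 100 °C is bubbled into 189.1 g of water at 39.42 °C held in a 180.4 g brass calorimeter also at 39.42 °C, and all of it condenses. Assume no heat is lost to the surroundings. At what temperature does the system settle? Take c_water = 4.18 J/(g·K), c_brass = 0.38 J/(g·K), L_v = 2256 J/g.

T_f ≈ 55.4 °C

Energy conservation, ΣQ = 0:
steam→water at 100 °C releases m L_v = 5.614×2256 = 12665
  condensed water 100 °C→T: 23.47(T − 100)
  water warms: 189.1×4.18×(T − 39.42) = 790.44(T − 39.42)
  brass cup: 180.4×0.38×(T − 39.42) = 68.55(T − 39.42)
882.46 T = 12665 + 2346.7 + 33861 = 48873
T ≈ 55.38 °C — below 100 °C, confirming all the steam condensed.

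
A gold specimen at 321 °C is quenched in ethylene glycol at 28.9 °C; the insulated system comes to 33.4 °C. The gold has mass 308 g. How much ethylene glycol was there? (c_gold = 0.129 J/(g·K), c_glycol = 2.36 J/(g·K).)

m ≈ 1080 g

Let T be the final temperature. ΣQ_i = 0:
308×0.129×(33.4 − 321) + m×2.36×(33.4 − 28.9) = 0
10.62 m = 11427
m = 11427/10.62 ≈ 1076 g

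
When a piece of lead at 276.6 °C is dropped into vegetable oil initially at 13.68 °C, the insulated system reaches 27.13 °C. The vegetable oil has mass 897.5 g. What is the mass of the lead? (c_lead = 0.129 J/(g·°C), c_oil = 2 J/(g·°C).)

Conservation of energy gives ΣQ = 0:
m×0.129×(27.13 − 276.6) + 897.5×2×(27.13 − 13.68) = 0
-32.18 m = -24143
m = -24143/-32.18 ≈ 750.2 g

m ≈ 750 g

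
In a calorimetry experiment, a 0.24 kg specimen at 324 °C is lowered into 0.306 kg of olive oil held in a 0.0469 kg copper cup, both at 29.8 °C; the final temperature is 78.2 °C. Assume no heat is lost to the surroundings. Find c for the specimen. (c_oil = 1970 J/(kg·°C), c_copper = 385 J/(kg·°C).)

c ≈ 509 J/(kg·°C)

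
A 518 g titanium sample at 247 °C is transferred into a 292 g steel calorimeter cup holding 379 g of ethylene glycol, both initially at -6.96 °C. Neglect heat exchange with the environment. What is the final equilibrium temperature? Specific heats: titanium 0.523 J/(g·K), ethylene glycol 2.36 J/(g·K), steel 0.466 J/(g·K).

T_f ≈ 45.9 °C

Taking heat into each body as positive, Σ m c ΔT = 0:
518·0.523·(T − 247) + 379·2.36·(T − (-6.96)) + 292·0.466·(T − (-6.96)) = 0
270.91(T − 247) + 894.44(T − (-6.96)) + 136.07(T − (-6.96)) = 0
(270.91 + 894.44 + 136.07) T = 270.91·247 + 894.44·(-6.96) + 136.07·(-6.96)
T ≈ 45.91 °C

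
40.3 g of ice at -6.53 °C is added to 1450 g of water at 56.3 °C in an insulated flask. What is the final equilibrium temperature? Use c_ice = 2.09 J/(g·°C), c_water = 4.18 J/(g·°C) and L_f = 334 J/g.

T_f ≈ 52.5 °C

Taking heat into each body as positive, Σ m c ΔT = 0:
warm ice to 0 °C: 40.3·2.09·(0 − (-6.53)) = 550; latent heat to melt: 40.3·334 = 13460; meltwater 0→T: 40.3·4.18·T = 168.45 T; water cools: 1450·4.18·(T − 56.3) = 6061(T − 56.3)
6229.5 T = 341234 − 14010 = 327224
T ≈ 52.53 °C (positive, so assuming full melt was valid).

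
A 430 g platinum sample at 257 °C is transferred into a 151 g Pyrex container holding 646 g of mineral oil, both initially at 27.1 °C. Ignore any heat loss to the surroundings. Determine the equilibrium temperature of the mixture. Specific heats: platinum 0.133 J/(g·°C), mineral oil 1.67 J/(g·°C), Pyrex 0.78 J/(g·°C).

T_f ≈ 37.6 °C

With ΣQ=0 the equilibrium temperature is the m·c-weighted mean:
T_f = (57.19*257 + 1078.8*27.1 + 117.78*27.1) / (57.19 + 1078.8 + 117.78)
    = 47126 / 1253.8 ≈ 37.59 °C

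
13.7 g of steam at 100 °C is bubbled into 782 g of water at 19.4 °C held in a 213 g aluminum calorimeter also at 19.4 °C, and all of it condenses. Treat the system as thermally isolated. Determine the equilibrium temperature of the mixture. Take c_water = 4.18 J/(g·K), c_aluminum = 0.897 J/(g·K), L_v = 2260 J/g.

T_f ≈ 29.5 °C

Energy conservation, ΣQ = 0:
steam→water at 100 °C releases m L_v = 13.7×2260 = 30962
  condensed water 100 °C→T: 57.27(T − 100)
  water warms: 782×4.18×(T − 19.4) = 3268.8(T − 19.4)
  cup: 191.06(T − 19.4)
3517.1 T = 30962 + 5726.6 + 67121 = 103809
T ≈ 29.52 °C — below 100 °C, confirming all the steam condensed.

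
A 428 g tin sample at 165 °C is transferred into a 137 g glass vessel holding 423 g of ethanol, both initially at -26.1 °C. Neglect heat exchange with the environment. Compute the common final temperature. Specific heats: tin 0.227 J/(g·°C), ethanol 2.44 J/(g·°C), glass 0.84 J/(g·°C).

T_f ≈ -11.2 °C

With ΣQ=0 the equilibrium temperature is the m·c-weighted mean:
T_f = (97.16×165 + 1032.1×(-26.1) + 115.08×(-26.1)) / (97.16 + 1032.1 + 115.08)
    = -13911 / 1244.4 ≈ -11.18 °C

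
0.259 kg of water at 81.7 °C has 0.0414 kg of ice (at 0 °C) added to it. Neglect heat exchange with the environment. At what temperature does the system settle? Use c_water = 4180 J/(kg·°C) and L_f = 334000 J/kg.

T_f ≈ 59.4 °C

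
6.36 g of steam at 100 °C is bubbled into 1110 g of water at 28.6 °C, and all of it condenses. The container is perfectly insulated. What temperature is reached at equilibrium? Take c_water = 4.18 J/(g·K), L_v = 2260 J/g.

Setting the total heat transfer to zero:
latent heat released on condensation: 6.36·2260 = 14374
  condensed water 100 °C→T: 26.58(T − 100)
  water warms: 1110·4.18·(T − 28.6) = 4639.8(T − 28.6)
4666.4 T = 14374 + 2658.5 + 132698 = 149730
T ≈ 32.09 °C (< 100 °C, so full condensation is consistent).

T_f ≈ 32.1 °C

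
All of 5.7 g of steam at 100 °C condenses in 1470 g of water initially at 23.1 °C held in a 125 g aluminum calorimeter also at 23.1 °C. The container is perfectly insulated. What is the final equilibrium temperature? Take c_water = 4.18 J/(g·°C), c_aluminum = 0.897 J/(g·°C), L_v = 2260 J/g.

Energy conservation, ΣQ = 0:
latent heat released on condensation: 5.7×2260 = 12882; condensate cools 100→T: 5.7×4.18×(T − 100) = 23.83(T − 100); water warms: 1470×4.18×(T − 23.1) = 6144.6(T − 23.1); aluminum cup: 125×0.897×(T − 23.1) = 112.12(T − 23.1)
6280.6 T = 12882 + 2382.6 + 144530 = 159795
T ≈ 25.44 °C — below 100 °C, confirming all the steam condensed.

T_f ≈ 25.4 °C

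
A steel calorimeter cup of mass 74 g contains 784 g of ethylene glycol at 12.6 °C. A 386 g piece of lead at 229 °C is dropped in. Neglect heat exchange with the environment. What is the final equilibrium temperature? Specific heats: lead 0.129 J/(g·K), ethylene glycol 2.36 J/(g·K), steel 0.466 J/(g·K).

T_f ≈ 18.2 °C

Conservation of energy gives ΣQ = 0:
386*0.129*(T − 229) + 784*2.36*(T − 12.6) + 74*0.466*(T − 12.6) = 0
49.79(T − 229) + 1850.2(T − 12.6) + 34.48(T − 12.6) = 0
1934.5 T = 35150
T = 35150 / 1934.5 = 18.2 °C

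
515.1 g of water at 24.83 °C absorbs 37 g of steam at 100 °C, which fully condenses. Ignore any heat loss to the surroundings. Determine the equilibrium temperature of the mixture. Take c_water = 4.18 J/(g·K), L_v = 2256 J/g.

T_f ≈ 66.0 °C

Heat gained plus heat lost sum to zero:
steam→water at 100 °C releases m L_v = 37·2256 = 83472; condensed water 100 °C→T: 154.66(T − 100); water warms: 515.1·4.18·(T − 24.83) = 2153.1(T − 24.83)
2307.8 T = 83472 + 15466 + 53462 = 152400
T ≈ 66.04 °C, under the boiling point, so the assumption holds.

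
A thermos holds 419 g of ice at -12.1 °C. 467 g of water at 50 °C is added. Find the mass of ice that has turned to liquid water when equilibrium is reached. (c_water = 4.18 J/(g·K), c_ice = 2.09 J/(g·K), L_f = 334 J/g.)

m_melted ≈ 260 g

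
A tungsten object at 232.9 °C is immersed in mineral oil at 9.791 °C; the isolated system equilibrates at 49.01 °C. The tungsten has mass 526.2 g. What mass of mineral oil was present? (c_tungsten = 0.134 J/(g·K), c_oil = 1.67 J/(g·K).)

m ≈ 198 g

Heat lost by the tungsten = heat gained by the oil:
526.2·0.134·(232.9 − 49.01) = m·1.67·(49.01 − 9.791)
65.5 m = 12966  ⇒  m ≈ 198 g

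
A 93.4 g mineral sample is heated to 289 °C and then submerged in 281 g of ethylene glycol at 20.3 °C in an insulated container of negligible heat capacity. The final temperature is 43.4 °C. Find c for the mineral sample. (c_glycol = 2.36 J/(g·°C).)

c ≈ 0.668 J/(g·°C)

Conservation of energy gives ΣQ = 0:
93.4·c·(43.4 − 289) + 281·2.36·(43.4 − 20.3) = 0
-22939 c = -15319
c = -15319/-22939 ≈ 0.6678 J/(g·°C)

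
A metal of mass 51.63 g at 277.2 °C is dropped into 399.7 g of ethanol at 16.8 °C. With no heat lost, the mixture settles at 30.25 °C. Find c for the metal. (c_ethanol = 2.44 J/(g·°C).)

m_s c (T_s − T_f) = m_ethanol c_ethanol (T_f − T_0):
51.63×c×(277.2 − 30.25) = 399.7×2.44×(30.25 − 16.8)
12750 c = 13117  ⇒  c ≈ 1.029 J/(g·°C)

c ≈ 1.03 J/(g·°C)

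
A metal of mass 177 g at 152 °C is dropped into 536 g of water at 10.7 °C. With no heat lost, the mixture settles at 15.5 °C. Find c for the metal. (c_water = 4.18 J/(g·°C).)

Taking heat into each body as positive, Σ m c ΔT = 0:
177×c×(15.5 − 152) + 536×4.18×(15.5 − 10.7) = 0
-24160 c = -10754
c = -10754/-24160 ≈ 0.4451 J/(g·°C)

c ≈ 0.445 J/(g·°C)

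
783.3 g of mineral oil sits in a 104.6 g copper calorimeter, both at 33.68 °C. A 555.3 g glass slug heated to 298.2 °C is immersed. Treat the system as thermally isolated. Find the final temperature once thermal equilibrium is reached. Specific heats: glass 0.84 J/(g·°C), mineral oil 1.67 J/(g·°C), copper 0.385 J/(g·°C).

T_f ≈ 101.7 °C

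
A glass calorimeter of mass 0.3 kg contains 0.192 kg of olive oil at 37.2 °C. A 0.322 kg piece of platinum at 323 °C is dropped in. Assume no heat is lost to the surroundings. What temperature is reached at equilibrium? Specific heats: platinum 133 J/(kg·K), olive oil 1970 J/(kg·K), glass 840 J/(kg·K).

T_f ≈ 55.4 °C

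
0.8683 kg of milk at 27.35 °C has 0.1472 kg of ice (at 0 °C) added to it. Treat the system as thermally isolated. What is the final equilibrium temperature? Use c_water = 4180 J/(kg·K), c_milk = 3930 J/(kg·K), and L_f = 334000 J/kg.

T_f ≈ 11.0 °C

Taking heat into each body as positive, Σ m c ΔT = 0:
fusion: m_ice L_f = 0.1472×334000 = 49165; meltwater 0→T: 0.1472×4180×T = 615.3 T; milk: 3412.4(T − 27.35)
4027.7 T = 93330 − 49165 = 44165
T ≈ 10.97 °C. Since T > 0 °C, the all-ice-melts assumption holds.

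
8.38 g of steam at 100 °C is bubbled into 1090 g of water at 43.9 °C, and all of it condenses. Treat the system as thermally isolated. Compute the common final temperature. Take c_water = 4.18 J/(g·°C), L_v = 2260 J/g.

T_f ≈ 48.5 °C

Energy conservation, ΣQ = 0:
steam→water at 100 °C releases m L_v = 8.38·2260 = 18939
  condensate cools 100→T: 8.38·4.18·(T − 100) = 35.03(T − 100)
  original water: 4556.2(T − 43.9)
4591.2 T = 18939 + 3502.8 + 200017 = 222459
T ≈ 48.45 °C, under the boiling point, so the assumption holds.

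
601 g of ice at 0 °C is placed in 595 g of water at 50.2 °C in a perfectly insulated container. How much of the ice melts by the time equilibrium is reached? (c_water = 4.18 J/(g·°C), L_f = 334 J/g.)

Cooling the water to 0 °C releases 595·4.18·50.2 = 124852 J.
Melting all 601 g of ice would need 601·334 = 200734 J.
That's not enough to melt it all — equilibrium is at 0 °C with ice remaining.
m_melted·334 = 124852  ⇒  m_melted ≈ 373.8 g.

m_melted ≈ 374 g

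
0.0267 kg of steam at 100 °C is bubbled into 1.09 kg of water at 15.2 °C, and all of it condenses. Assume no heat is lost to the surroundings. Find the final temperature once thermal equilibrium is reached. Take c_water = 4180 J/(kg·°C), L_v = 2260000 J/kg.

Sum of m c ΔT and latent-heat terms is zero:
latent heat released on condensation: 0.0267·2260000 = 60342; condensate cools 100→T: 0.0267·4180·(T − 100) = 111.61(T − 100); original water: 4556.2(T − 15.2)
4667.8 T = 60342 + 11161 + 69254 = 140757
T ≈ 30.15 °C (< 100 °C, so full condensation is consistent).

T_f ≈ 30.2 °C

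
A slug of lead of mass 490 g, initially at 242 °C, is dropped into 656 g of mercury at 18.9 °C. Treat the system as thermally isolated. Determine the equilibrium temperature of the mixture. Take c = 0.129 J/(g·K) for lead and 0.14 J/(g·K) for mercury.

T_f = Σ m_i c_i T_i / Σ m_i c_i:
T_f = (63.21·242 + 91.84·18.9) / (63.21 + 91.84)
    = 17033 / 155.05 ≈ 109.85 °C

T_f ≈ 109.9 °C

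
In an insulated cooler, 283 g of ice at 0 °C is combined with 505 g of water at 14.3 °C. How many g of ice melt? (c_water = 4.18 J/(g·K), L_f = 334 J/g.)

m_melted ≈ 90.4 g

Heat available from the water dropping to 0 °C: 505×4.18×14.3 = 30186 J.
To melt every bit of ice: 283×334 = 94522 J.
That's not enough to melt it all — equilibrium is at 0 °C with ice remaining.
m_melted×334 = 30186  ⇒  m_melted ≈ 90.38 g.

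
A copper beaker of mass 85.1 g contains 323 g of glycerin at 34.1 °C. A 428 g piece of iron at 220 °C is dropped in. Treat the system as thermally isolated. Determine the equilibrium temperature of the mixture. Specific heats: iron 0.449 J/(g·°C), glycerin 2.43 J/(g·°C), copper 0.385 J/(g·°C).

T_f ≈ 69.5 °C

Taking heat into each body as positive, Σ m c ΔT = 0:
428·0.449·(T − 220) + 323·2.43·(T − 34.1) + 85.1·0.385·(T − 34.1) = 0
(192.17 + 784.89 + 32.76) T = 192.17·220 + 784.89·34.1 + 32.76·34.1
T = 70160/1009.8 ≈ 69.48 °C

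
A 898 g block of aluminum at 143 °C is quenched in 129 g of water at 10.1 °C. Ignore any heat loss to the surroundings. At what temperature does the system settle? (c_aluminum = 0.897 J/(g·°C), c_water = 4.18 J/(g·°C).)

T_f ≈ 89.7 °C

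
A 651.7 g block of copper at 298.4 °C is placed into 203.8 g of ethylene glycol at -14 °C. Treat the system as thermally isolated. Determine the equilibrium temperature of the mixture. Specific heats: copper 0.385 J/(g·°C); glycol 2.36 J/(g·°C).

T_f ≈ 93.1 °C

Conservation of energy gives ΣQ = 0:
651.7*0.385*(T − 298.4) + 203.8*2.36*(T − (-14)) = 0
250.9(T − 298.4) + 480.97(T − (-14)) = 0
731.87 T = 68136
T = 68136/731.87 ≈ 93.10 °C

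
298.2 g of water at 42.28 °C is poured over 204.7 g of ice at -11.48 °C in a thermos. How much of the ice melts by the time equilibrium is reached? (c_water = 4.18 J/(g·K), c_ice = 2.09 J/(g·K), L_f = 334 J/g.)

Heat available from the water dropping to 0 °C: 298.2×4.18×42.28 = 52701 J.
Of that, 204.7×2.09×11.48 = 4911.4 J goes to bring the ice to 0 °C, leaving 47790 J.
Fully melting the ice requires m_ice L_f = 204.7×334 = 68370 J.
47790 J < 68370 J, so only part of the ice melts and the system sits at 0 °C.
Mass melted = 47790/334 ≈ 143.1 g.

m_melted ≈ 143 g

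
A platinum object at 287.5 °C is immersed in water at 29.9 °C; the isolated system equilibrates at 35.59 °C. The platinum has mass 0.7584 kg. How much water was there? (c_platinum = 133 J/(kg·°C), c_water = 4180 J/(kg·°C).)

Taking heat into each body as positive, Σ m c ΔT = 0:
0.7584·133·(35.59 − 287.5) + m·4180·(35.59 − 29.9) = 0
23784 m = 25409
m = 25409/23784 ≈ 1.068 kg

m ≈ 1.07 kg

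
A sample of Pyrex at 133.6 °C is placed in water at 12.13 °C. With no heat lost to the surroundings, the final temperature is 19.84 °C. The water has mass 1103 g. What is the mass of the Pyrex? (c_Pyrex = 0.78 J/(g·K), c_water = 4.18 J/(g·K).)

m ≈ 401 g

Let T be the final temperature. ΣQ_i = 0:
m·0.78·(19.84 − 133.6) + 1103·4.18·(19.84 − 12.13) = 0
-88.73 m = -35547
m = -35547/-88.73 ≈ 400.6 g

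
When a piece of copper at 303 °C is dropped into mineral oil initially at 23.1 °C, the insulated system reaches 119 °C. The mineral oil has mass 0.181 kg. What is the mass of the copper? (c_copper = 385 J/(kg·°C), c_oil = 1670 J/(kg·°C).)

Heat lost by the copper = heat gained by the oil:
m·385·(303 − 119) = 0.181·1670·(119 − 23.1)
70840 m = 28988  ⇒  m ≈ 0.4092 kg

m ≈ 0.409 kg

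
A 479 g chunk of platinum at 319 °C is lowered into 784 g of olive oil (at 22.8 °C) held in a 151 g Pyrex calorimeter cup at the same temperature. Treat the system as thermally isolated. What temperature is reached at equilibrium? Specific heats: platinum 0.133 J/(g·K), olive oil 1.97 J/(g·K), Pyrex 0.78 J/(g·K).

T_f ≈ 33.7 °C

Taking heat into each body as positive, Σ m c ΔT = 0:
479·0.133·(T − 319) + 784·1.97·(T − 22.8) + 151·0.78·(T − 22.8) = 0
63.71(T − 319) + 1544.5(T − 22.8) + 117.78(T − 22.8) = 0
(63.71 + 1544.5 + 117.78) T = 63.71·319 + 1544.5·22.8 + 117.78·22.8
T = 58222/1726 ≈ 33.73 °C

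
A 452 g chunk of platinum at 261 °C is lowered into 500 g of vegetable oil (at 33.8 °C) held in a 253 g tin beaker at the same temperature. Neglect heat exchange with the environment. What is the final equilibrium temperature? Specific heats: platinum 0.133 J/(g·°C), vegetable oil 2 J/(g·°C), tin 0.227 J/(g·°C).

T_f ≈ 46.0 °C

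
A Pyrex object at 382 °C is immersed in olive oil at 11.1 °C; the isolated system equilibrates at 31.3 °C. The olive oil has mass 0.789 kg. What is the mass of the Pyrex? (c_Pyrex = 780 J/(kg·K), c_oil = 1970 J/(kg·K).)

Setting the total heat transfer to zero:
m·780·(31.3 − 382) + 0.789·1970·(31.3 − 11.1) = 0
-273546 m = -31397
m = -31397/-273546 ≈ 0.1148 kg

m ≈ 0.115 kg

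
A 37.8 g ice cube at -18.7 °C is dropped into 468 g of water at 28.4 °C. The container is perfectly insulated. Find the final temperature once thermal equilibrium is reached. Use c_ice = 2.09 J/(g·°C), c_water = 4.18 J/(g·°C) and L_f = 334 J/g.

T_f ≈ 19.6 °C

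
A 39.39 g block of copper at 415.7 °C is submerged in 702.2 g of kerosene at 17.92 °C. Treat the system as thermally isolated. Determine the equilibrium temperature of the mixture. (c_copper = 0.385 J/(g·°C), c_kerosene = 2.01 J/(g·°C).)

With ΣQ=0 the equilibrium temperature is the m·c-weighted mean:
T_f = (15.17*415.7 + 1411.4*17.92) / (15.17 + 1411.4)
    = 31597 / 1426.6 ≈ 22.15 °C

T_f ≈ 22.1 °C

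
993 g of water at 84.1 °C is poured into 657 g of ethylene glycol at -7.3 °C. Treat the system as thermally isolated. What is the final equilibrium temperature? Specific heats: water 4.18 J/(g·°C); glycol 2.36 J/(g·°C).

T_f ≈ 59.2 °C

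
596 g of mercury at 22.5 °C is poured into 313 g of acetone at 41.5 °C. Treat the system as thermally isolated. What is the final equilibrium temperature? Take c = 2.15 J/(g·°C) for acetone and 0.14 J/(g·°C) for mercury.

Heat lost by the acetone equals heat gained by the mercury:
313×2.15×(41.5 − T) = 596×0.14×(T − 22.5)
672.95(41.5 − T) = 83.44(T − 22.5)
756.39 T = 29805  ⇒  T ≈ 39.40 °C

T_f ≈ 39.4 °C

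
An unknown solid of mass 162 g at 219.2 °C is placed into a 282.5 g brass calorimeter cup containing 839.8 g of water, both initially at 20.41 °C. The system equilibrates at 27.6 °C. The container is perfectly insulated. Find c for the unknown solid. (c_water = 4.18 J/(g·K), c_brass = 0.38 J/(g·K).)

c ≈ 0.838 J/(g·K)

Let T be the final temperature. ΣQ_i = 0:
162×c×(27.6 − 219.2) + 839.8×4.18×(27.6 − 20.41) + 282.5×0.38×(27.6 − 20.41) = 0
-31039 c = -26011
c = -26011/-31039 ≈ 0.838 J/(g·K)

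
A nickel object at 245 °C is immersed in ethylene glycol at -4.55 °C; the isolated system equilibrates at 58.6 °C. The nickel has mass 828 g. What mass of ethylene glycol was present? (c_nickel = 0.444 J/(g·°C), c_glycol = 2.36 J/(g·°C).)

m ≈ 460 g

Heat lost by the nickel = heat gained by the glycol:
828·0.444·(245 − 58.6) = m·2.36·(58.6 − (-4.55))
149.03 m = 68527  ⇒  m ≈ 459.8 g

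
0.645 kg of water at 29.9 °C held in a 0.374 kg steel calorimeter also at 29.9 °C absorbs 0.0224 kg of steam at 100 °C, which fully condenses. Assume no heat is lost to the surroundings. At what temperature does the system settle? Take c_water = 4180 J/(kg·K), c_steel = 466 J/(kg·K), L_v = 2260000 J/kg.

T_f ≈ 49.2 °C

Setting the total heat transfer to zero:
condense steam: −0.0224·2260000 = −50624
  condensate cools 100→T: 0.0224·4180·(T − 100) = 93.63(T − 100)
  water warms: 0.645·4180·(T − 29.9) = 2696.1(T − 29.9)
  steel cup: 0.374·466·(T − 29.9) = 174.28(T − 29.9)
2964 T = 50624 + 9363.2 + 85824 = 145812
T ≈ 49.19 °C (< 100 °C, so full condensation is consistent).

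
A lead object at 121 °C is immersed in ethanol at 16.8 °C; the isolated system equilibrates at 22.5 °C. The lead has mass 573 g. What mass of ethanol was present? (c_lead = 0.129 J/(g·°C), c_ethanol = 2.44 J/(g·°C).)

m ≈ 523 g

|Q_lead| = |Q_ethanol|:
573·0.129·(121 − 22.5) = m·2.44·(22.5 − 16.8)
13.91 m = 7280.8  ⇒  m ≈ 523.5 g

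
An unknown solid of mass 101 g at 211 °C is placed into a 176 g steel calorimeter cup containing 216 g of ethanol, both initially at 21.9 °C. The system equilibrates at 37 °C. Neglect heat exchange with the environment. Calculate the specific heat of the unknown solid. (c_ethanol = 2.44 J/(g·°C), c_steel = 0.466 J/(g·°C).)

Let T be the final temperature. ΣQ_i = 0:
101×c×(37 − 211) + 216×2.44×(37 − 21.9) + 176×0.466×(37 − 21.9) = 0
-17574 c = -9196.7
c = -9196.7/-17574 ≈ 0.5233 J/(g·°C)

c ≈ 0.523 J/(g·°C)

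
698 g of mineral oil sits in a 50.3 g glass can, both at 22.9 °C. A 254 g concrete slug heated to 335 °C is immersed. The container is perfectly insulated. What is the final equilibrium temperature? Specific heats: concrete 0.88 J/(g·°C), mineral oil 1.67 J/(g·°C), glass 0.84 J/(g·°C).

With ΣQ=0 the equilibrium temperature is the m·c-weighted mean:
T_f = (223.52*335 + 1165.7*22.9 + 42.25*22.9) / (223.52 + 1165.7 + 42.25)
    = 102540 / 1431.4 ≈ 71.63 °C

T_f ≈ 71.6 °C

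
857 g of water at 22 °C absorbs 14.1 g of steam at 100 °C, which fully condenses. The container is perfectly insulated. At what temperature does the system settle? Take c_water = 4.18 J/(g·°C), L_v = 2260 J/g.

Sum of m c ΔT and latent-heat terms is zero:
steam→water at 100 °C releases m L_v = 14.1×2260 = 31866
  condensed water 100 °C→T: 58.94(T − 100)
  original water: 3582.3(T − 22)
3641.2 T = 31866 + 5893.8 + 78810 = 116570
T ≈ 32.01 °C — below 100 °C, confirming all the steam condensed.

T_f ≈ 32.0 °C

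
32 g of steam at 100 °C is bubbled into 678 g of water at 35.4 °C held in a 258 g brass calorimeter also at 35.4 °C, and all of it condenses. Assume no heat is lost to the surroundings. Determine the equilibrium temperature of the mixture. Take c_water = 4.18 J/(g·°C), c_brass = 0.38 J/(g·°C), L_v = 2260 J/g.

Taking heat into each body as positive, Σ m c ΔT = 0:
condense steam: −32·2260 = −72320
  condensed water 100 °C→T: 133.76(T − 100)
  original water: 2834(T − 35.4)
  cup: 98.04(T − 35.4)
3065.8 T = 72320 + 13376 + 103796 = 189492
T ≈ 61.81 °C, under the boiling point, so the assumption holds.

T_f ≈ 61.8 °C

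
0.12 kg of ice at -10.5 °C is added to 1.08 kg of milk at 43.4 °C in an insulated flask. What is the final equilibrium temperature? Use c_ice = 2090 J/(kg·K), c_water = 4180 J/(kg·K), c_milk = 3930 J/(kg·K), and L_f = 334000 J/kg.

T_f ≈ 29.8 °C

Conservation of energy gives ΣQ = 0:
ice -10.5→0 °C: 0.12·2090·10.5 = 2633.4; fusion: m_ice L_f = 0.12·334000 = 40080; meltwater 0→T: 0.12·4180·T = 501.6 T; milk: 4244.4(T − 43.4)
4746 T = 184207 − 42713 = 141494
T ≈ 29.81 °C. Since T > 0 °C, the all-ice-melts assumption holds.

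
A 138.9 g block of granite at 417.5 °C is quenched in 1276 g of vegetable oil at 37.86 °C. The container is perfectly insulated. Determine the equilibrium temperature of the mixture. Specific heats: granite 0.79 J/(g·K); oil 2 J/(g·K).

T_f ≈ 53.5 °C

With ΣQ=0 the equilibrium temperature is the m·c-weighted mean:
T_f = (109.73×417.5 + 2552×37.86) / (109.73 + 2552)
    = 142431 / 2661.7 ≈ 53.51 °C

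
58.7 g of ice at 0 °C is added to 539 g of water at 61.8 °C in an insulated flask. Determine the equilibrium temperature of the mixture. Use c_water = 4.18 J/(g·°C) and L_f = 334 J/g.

T_f ≈ 47.9 °C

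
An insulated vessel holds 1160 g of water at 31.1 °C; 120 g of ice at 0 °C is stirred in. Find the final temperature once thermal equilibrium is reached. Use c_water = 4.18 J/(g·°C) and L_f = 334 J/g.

Net heat exchanged in the isolated system is zero:
fusion: m_ice L_f = 120·334 = 40080
  warm the meltwater: 501.6 T
  water cools: 1160·4.18·(T − 31.1) = 4848.8(T − 31.1)
5350.4 T = 150798 − 40080 = 110718
T ≈ 20.69 °C (positive, so assuming full melt was valid).

T_f ≈ 20.7 °C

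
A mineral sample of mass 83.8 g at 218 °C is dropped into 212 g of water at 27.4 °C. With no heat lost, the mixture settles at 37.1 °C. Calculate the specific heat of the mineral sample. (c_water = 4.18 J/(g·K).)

c ≈ 0.567 J/(g·K)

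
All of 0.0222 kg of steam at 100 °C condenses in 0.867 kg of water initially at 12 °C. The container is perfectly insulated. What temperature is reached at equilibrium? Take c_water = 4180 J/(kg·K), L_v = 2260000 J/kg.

Heat gained plus heat lost sum to zero:
condense steam: −0.0222·2260000 = −50172
  condensed water 100 °C→T: 92.8(T − 100)
  water warms: 0.867·4180·(T − 12) = 3624.1(T − 12)
3716.9 T = 50172 + 9279.6 + 43489 = 102940
T ≈ 27.70 °C (< 100 °C, so full condensation is consistent).

T_f ≈ 27.7 °C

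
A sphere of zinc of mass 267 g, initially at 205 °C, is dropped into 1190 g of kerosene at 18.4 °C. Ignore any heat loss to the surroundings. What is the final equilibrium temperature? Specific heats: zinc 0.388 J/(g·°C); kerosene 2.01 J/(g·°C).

T_f ≈ 26.1 °C

Heat lost by the zinc equals heat gained by the kerosene:
267×0.388×(205 − T) = 1190×2.01×(T − 18.4)
103.6(205 − T) = 2391.9(T − 18.4)
2495.5 T = 65248  ⇒  T ≈ 26.15 °C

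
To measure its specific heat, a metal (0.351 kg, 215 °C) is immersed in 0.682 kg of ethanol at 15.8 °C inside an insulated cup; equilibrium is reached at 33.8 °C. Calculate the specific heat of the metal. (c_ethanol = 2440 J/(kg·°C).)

c ≈ 471 J/(kg·°C)

Let T be the final temperature. ΣQ_i = 0:
0.351×c×(33.8 − 215) + 0.682×2440×(33.8 − 15.8) = 0
-63.6 c = -29953
c = -29953/-63.6 ≈ 471 J/(kg·°C)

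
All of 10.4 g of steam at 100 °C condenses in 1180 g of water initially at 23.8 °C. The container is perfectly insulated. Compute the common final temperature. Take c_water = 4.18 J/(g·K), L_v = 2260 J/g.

Net heat exchanged in the isolated system is zero:
steam→water at 100 °C releases m L_v = 10.4·2260 = 23504; condensed water 100 °C→T: 43.47(T − 100); original water: 4932.4(T − 23.8)
4975.9 T = 23504 + 4347.2 + 117391 = 145242
T ≈ 29.19 °C (< 100 °C, so full condensation is consistent).

T_f ≈ 29.2 °C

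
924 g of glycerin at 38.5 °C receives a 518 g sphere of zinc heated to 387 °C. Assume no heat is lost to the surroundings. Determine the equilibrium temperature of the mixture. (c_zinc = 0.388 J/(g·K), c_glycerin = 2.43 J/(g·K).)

T_f ≈ 67.1 °C

Energy conservation, ΣQ = 0:
518*0.388*(T − 387) + 924*2.43*(T − 38.5) = 0
200.98(T − 387) + 2245.3(T − 38.5) = 0
2446.3 T = 164226
T = 164226/2446.3 ≈ 67.13 °C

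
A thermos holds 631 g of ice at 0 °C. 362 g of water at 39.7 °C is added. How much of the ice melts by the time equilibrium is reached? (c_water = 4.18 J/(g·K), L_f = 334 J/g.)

m_melted ≈ 180 g

Cooling the water to 0 °C releases 362·4.18·39.7 = 60072 J.
Melting all 631 g of ice would need 631·334 = 210754 J.
That's not enough to melt it all — equilibrium is at 0 °C with ice remaining.
m_melted·334 = 60072  ⇒  m_melted ≈ 179.9 g.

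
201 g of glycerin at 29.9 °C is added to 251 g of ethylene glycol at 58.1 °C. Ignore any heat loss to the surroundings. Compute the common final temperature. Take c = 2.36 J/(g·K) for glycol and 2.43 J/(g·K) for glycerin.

Heat gained plus heat lost sum to zero:
251·2.36·(T − 58.1) + 201·2.43·(T − 29.9) = 0
(592.36 + 488.43) T = 592.36·58.1 + 488.43·29.9
T = 49020 / 1080.8 = 45.4 °C

T_f ≈ 45.4 °C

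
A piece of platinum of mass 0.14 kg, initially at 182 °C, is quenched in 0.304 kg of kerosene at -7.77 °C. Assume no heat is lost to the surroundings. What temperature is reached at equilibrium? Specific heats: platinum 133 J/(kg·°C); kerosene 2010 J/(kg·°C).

T_f ≈ -2.2 °C

Set heat shed by the hot body equal to heat absorbed by the cold body:
0.14·133·(182 − T) = 0.304·2010·(T − (-7.77))
18.62(182 − T) = 611.04(T − (-7.77))
629.66 T = -1358.9  ⇒  T ≈ -2.16 °C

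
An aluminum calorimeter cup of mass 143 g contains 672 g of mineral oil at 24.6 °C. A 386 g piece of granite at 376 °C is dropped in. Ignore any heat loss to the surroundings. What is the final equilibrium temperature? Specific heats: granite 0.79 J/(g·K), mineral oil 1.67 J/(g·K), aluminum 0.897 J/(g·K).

T_f ≈ 93.5 °C

Conservation of energy gives ΣQ = 0:
386*0.79*(T − 376) + 672*1.67*(T − 24.6) + 143*0.897*(T − 24.6) = 0
304.94(T − 376) + 1122.2(T − 24.6) + 128.27(T − 24.6) = 0
1555.5 T = 145420
T = 145420/1555.5 ≈ 93.49 °C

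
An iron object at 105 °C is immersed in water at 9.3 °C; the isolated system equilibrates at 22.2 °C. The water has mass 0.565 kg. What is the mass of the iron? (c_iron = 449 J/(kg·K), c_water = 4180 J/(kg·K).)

Heat lost by the iron = heat gained by the water:
m×449×(105 − 22.2) = 0.565×4180×(22.2 − 9.3)
37177 m = 30466  ⇒  m ≈ 0.8195 kg

m ≈ 0.819 kg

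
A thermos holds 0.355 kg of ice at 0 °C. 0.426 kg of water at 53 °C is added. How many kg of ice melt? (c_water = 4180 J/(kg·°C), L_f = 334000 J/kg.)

m_melted ≈ 0.283 kg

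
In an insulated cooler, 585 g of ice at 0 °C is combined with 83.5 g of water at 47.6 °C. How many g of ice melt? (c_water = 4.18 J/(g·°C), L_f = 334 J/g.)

Heat available from the water dropping to 0 °C: 83.5×4.18×47.6 = 16614 J.
To melt every bit of ice: 585×334 = 195390 J.
That's not enough to melt it all — equilibrium is at 0 °C with ice remaining.
m_melted×334 = 16614  ⇒  m_melted ≈ 49.74 g.

m_melted ≈ 49.7 g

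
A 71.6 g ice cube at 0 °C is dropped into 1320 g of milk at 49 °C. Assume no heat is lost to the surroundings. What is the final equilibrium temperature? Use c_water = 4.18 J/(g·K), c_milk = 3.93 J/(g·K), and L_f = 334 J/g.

Conservation of energy gives ΣQ = 0:
latent heat to melt: 71.6×334 = 23914
  warm the meltwater: 299.29 T
  milk cools: 1320×3.93×(T − 49) = 5187.6(T − 49)
5486.9 T = 254192 − 23914 = 230278
T ≈ 41.97 °C. Since T > 0 °C, the all-ice-melts assumption holds.

T_f ≈ 42.0 °C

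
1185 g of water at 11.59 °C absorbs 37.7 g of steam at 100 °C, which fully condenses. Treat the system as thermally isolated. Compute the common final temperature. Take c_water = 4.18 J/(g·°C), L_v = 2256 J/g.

Taking heat into each body as positive, Σ m c ΔT = 0:
steam→water at 100 °C releases m L_v = 37.7×2256 = 85051
  condensate cools 100→T: 37.7×4.18×(T − 100) = 157.59(T − 100)
  original water: 4953.3(T − 11.59)
5110.9 T = 85051 + 15759 + 57409 = 158219
T ≈ 30.96 °C, under the boiling point, so the assumption holds.

T_f ≈ 31.0 °C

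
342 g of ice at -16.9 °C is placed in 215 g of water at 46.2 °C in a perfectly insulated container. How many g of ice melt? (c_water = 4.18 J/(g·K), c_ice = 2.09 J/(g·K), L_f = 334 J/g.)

m_melted ≈ 88.1 g

Heat available from the water dropping to 0 °C: 215·4.18·46.2 = 41520 J.
Warming the ice to 0 °C takes 342·2.09·16.9 = 12080 J, leaving 29440 J for melting.
To melt every bit of ice: 342·334 = 114228 J.
29440 J < 114228 J, so only part of the ice melts and the system sits at 0 °C.
Mass melted = 29440/334 ≈ 88.14 g.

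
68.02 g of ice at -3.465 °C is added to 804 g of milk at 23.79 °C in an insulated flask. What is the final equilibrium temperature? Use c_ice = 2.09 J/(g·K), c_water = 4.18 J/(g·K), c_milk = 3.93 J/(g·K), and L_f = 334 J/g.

Heat gained plus heat lost sum to zero:
ice -3.465→0 °C: 68.02×2.09×3.465 = 492.59
  fusion: m_ice L_f = 68.02×334 = 22719
  meltwater 0→T: 68.02×4.18×T = 284.32 T
  milk cools: 804×3.93×(T − 23.79) = 3159.7(T − 23.79)
3444 T = 75170 − 23211 = 51958
T ≈ 15.09 °C (positive, so assuming full melt was valid).

T_f ≈ 15.1 °C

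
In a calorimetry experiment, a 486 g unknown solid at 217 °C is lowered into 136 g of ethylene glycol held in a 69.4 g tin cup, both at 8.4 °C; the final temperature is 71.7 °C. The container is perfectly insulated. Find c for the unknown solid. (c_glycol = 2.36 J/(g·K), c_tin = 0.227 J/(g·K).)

c ≈ 0.302 J/(g·K)

Conservation of energy gives ΣQ = 0:
486·c·(71.7 − 217) + 136·2.36·(71.7 − 8.4) + 69.4·0.227·(71.7 − 8.4) = 0
-70616 c = -21314
c = -21314/-70616 ≈ 0.3018 J/(g·K)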